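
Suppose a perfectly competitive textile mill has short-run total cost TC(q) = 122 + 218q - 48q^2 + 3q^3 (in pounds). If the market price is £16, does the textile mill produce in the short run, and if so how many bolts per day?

Shut down

Variable cost is VC = 218q - 48q^2 + 3q^3, so AVC = VC/q = 218 - 48q + 3q^2 and MC = dTC/dq = 218 - 96q + 9q^2.
AVC is minimized where dAVC/dq = -48 + 6q = 0, at q = 8; min AVC = 218 - 48·8 + 3·8^2 = £26.
With P < min AVC (£16 < £26), every unit sold adds to the loss.
Best response: produce nothing and absorb the £122 fixed cost.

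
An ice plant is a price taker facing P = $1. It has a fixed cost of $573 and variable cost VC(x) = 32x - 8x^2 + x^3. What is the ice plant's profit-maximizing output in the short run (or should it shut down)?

Variable cost is VC = 32x - 8x^2 + x^3, so AVC = VC/x = 32 - 8x + x^2 and MC = dTC/dx = 32 - 16x + 3x^2.
AVC is minimized where dAVC/dx = -8 + 2x = 0, at x = 4; min AVC = 32 - 8·4 + 4^2 = $16.
With P < min AVC ($1 < $16), every unit sold adds to the loss.
Best response: produce nothing and absorb the $573 fixed cost.

Shut down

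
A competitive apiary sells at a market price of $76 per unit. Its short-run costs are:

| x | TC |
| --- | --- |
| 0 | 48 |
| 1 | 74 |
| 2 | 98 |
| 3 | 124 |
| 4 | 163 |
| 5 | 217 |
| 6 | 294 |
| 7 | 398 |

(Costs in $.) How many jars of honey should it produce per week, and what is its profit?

Tabulate TR − TC: x=0: -48; x=1: 2; x=2: 54; x=3: 104; x=4: 141; x=5: 163; x=6: 162; x=7: 134.
Profit is maximized at x = 5. AVC there is 169/5 = $33.80 ≤ P, so producing beats shutting down (which would give -$48).

x = 5; profit = $163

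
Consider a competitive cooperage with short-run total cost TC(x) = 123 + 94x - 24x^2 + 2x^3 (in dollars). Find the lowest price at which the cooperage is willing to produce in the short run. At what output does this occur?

$22 per unit, at x = 6

Short-run supply begins at min AVC. From VC = 94x - 24x^2 + 2x^3, AVC = 94 - 24x + 2x^2.
At the minimum of AVC, MC = AVC. MC = 94 - 48x + 6x^2; setting MC = AVC gives 4x^2 - 24x = 0, so x = 6. min AVC = 22.
So the shutdown price is $22.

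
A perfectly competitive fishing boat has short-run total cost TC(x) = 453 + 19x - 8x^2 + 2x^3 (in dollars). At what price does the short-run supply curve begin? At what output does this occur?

$11 per unit, at x = 2

The shutdown price is the minimum of AVC. VC = 19x - 8x^2 + 2x^3, so AVC = 19 - 8x + 2x^2.
dAVC/dx = -8 + 4x = 0 gives x = 2. min AVC = 19 - 8·2 + 2·2^2 = 11.
So the shutdown price is $11.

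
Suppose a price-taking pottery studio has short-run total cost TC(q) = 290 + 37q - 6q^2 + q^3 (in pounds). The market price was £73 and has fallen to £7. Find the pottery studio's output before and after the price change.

Output falls from 6 to 0 (the firm shuts down)

MC = 37 - 12q + 3q^2; the shutdown threshold is min AVC = £28 (at q = 3).
With P = £73 above the shutdown price, P = MC gives q = 6.
At P = £7 < min AVC = £28, price no longer covers variable cost at any output, so the firm shuts down: q = 0.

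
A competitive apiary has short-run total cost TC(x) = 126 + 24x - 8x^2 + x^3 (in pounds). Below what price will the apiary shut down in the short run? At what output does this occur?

The shutdown price is the minimum of AVC. VC = 24x - 8x^2 + x^3, so AVC = 24 - 8x + x^2.
At the minimum of AVC, MC = AVC. MC = 24 - 16x + 3x^2; setting MC = AVC gives 2x^2 - 8x = 0, so x = 4. min AVC = 8.
The firm shuts down for any P below £8.

£8 per unit, at x = 4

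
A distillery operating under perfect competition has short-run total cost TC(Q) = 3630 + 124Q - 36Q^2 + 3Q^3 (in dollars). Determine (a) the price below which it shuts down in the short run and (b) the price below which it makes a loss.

Shutdown price = min AVC. AVC = 124 - 36Q + 3Q^2, with vertex at Q = 6 and minimum $16.
ATC = 3630/Q + 124 - 36Q + 3Q^2. Setting dATC/dQ = −3630/Q^2 − 36 + 6Q = 0 gives Q = 11 (since 6·11^3 − 36·11^2 = 3630).
min ATC = 3630/11 + 124 − 36·11 + 3·11^2 = $421. That is the break-even price.
For $16 ≤ P < $421 the firm produces at a loss; below $16 it shuts down.

Shutdown price = $16; break-even price = $421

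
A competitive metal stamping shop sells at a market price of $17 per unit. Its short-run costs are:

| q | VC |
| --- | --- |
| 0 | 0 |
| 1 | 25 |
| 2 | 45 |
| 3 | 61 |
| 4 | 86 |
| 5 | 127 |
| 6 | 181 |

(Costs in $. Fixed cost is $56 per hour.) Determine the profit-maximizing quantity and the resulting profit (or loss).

q = 0 (shut down); profit = -$56

Profit at each row (π = 17q − TC): q=0: -56; q=1: -64; q=2: -67; q=3: -66; q=4: -74; q=5: -98; q=6: -135.
Profit is highest at q = 0. Equivalently, the lowest AVC in the table is 61/3 ≈ $20.33 at q = 3, and P = $17 falls below it — price never covers variable cost, so the firm shuts down and loses only its fixed cost.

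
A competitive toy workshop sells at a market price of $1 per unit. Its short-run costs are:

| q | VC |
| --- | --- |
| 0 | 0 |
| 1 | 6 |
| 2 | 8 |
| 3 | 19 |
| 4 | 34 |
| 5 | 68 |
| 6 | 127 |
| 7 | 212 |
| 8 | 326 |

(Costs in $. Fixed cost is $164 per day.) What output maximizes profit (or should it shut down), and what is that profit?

q = 0 (shut down); profit = -$164

Compute π = P·q − TC at each output: q=0: -164; q=1: -169; q=2: -170; q=3: -180; q=4: -194; q=5: -227; q=6: -285; q=7: -369; q=8: -482.
Profit is highest at q = 0. Equivalently, the lowest AVC in the table is 8/2 ≈ $4 at q = 2, and P = $1 falls below it — price never covers variable cost, so the firm shuts down and loses only its fixed cost.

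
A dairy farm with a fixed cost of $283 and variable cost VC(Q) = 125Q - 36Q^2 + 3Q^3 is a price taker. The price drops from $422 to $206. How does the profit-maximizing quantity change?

Output falls from 11 to 9

AVC = 125 - 36Q + 3Q^2, minimized at Q = 6 where min AVC = $17. MC = 125 - 72Q + 9Q^2.
At P = $422 ≥ min AVC, set P = MC on the rising branch: Q = 11.
At P = $206 ≥ min AVC, set P = MC: Q = 9. The firm stays open but cuts output.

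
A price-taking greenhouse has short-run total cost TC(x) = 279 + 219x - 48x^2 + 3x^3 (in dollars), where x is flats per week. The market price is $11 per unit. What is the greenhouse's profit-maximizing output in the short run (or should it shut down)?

Variable cost is VC = 219x - 48x^2 + 3x^3, so AVC = VC/x = 219 - 48x + 3x^2 and MC = dTC/dx = 219 - 96x + 9x^2.
AVC is minimized where dAVC/dx = -48 + 6x = 0, at x = 8; min AVC = 219 - 48·8 + 3·8^2 = $27.
Since P = $11 < min AVC = $27, price fails to cover variable cost at any output.
The firm minimizes its loss by shutting down and losing only its fixed cost of $279.

Shut down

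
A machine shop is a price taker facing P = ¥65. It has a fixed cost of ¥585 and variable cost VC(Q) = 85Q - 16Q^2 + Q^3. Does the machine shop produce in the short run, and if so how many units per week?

Produce at Q = 10

Variable cost is VC = 85Q - 16Q^2 + Q^3, so AVC = VC/Q = 85 - 16Q + Q^2 and MC = dTC/dQ = 85 - 32Q + 3Q^2.
The AVC parabola has its vertex at Q = 16/2 = 8, where AVC = 85 - 16·8 + 8^2 = ¥21.
Since P = ¥65 ≥ min AVC = ¥21, price covers variable cost and the firm should produce.
P = MC gives 20 - 32Q + 3Q^2 = 0, with roots 2/3 and 10. Take the larger (rising MC): Q* = 10.
Check: AVC at Q = 10 is ¥25 ≤ P, so revenue covers variable cost.
Profit = P·Q − TC = 65·10 − 835 = -¥185, a loss, but smaller than the ¥585 fixed cost the firm would lose by shutting down.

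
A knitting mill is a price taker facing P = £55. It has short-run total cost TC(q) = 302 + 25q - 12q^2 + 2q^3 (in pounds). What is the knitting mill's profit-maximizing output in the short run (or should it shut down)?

Produce at q = 5

Strip out fixed cost: VC = 25q - 12q^2 + 2q^3. Then AVC = 25 - 12q + 2q^2 and MC = 25 - 24q + 6q^2.
AVC hits its minimum where MC = AVC, at q = 3, giving min AVC = 25 - 12·3 + 2·3^2 = £7.
P = £55 exceeds min AVC = £7, so the firm stays open.
P = MC gives -30 - 24q + 6q^2 = 0, with roots -1 and 5. Take the larger (rising MC): q* = 5.
Check: AVC at q = 5 is £15 ≤ P, so revenue covers variable cost.
Profit = P·q − TC = 55·5 − 377 = -£102, a loss, but smaller than the £302 fixed cost the firm would lose by shutting down.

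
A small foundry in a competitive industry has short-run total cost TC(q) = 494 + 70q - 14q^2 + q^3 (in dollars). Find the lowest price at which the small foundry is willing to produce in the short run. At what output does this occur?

$21 per unit, at q = 7

The firm shuts down when price falls below the minimum of average variable cost. AVC = VC/q = 70 - 14q + q^2.
At the minimum of AVC, MC = AVC. MC = 70 - 28q + 3q^2; setting MC = AVC gives 2q^2 - 14q = 0, so q = 7. min AVC = 21.
For P < $21 the firm produces nothing.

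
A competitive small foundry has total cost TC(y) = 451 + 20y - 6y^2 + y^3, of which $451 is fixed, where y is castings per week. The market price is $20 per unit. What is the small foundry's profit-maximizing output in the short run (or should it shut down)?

Produce at y = 4

Variable cost is VC = 20y - 6y^2 + y^3, so AVC = VC/y = 20 - 6y + y^2 and MC = dTC/dy = 20 - 12y + 3y^2.
The AVC parabola has its vertex at y = 6/2 = 3, where AVC = 20 - 6·3 + 3^2 = $11.
Because $20 ≥ $11, revenue can cover variable cost; the firm operates.
P = MC gives -12y + 3y^2 = 0, with roots 0 and 4. Take the larger (rising MC): y* = 4.
Check: AVC at y = 4 is $12 ≤ P, so revenue covers variable cost.
Profit = P·y − TC = 20·4 − 499 = -$419, a loss, but smaller than the $451 fixed cost the firm would lose by shutting down.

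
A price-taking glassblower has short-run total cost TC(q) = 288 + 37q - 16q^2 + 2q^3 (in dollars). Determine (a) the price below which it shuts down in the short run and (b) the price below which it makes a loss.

Shutdown price = $5; break-even price = $61

AVC = 37 - 16q + 2q^2; minimized at q = 4, giving min AVC = $5. That is the shutdown price.
ATC = 288/q + 37 - 16q + 2q^2. Setting dATC/dq = −288/q^2 − 16 + 4q = 0 gives q = 6 (since 4·6^3 − 16·6^2 = 288).
min ATC = 288/6 + 37 − 16·6 + 2·6^2 = $61. That is the break-even price.
Between these two prices the firm operates at a loss; above $61 it earns a profit.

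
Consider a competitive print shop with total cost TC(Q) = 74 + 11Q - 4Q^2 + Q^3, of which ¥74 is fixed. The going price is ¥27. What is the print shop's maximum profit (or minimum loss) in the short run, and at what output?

Profit = -¥10 at Q = 4

AVC = 11 - 4Q + Q^2; min AVC = ¥7 at Q = 2. Since P = ¥27 ≥ min AVC, the firm produces.
MC = 11 - 8Q + 3Q^2. Setting P = MC and taking the root on the rising branch gives Q* = 4.
TR = 27·4 = 108. TC = 74 + 44 = 118. Profit = 108 − 118 = -¥10.
By producing, the firm covers all variable cost plus ¥64 of fixed cost; shutting down would lose the full ¥74.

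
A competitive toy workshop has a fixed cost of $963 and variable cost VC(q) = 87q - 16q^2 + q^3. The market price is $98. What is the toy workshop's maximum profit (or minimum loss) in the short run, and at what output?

AVC = 87 - 16q + q^2 has its minimum $23 at q = 8; price $98 clears that bar, so the firm operates.
With MC = 87 - 32q + 3q^2, P = MC on the upward-sloping part at q* = 11.
TR = 98·11 = 1078. TC = 963 + 352 = 1315. Profit = 1078 − 1315 = -$237.
Shutting down would mean losing the fixed cost of $963, so operating at a loss of $237 is better by $726.

Profit = -$237 at q = 11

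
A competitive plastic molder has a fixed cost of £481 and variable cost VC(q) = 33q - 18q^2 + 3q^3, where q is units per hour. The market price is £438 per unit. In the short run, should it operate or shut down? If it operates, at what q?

Produce at q = 9

From TC, MC = TC'(q) = 33 - 36q + 9q^2 and AVC = VC/q = 33 - 18q + 3q^2.
The AVC parabola has its vertex at q = 18/6 = 3, where AVC = 33 - 18·3 + 3·3^2 = £6.
Because £438 ≥ £6, revenue can cover variable cost; the firm operates.
Solving P = MC: -405 - 36q + 9q^2 = 0 ⇒ q = -5 or 9. On the upward-sloping branch, q* = 9.
Check: AVC at q = 9 is £114 ≤ P, so revenue covers variable cost.
Profit = P·q − TC = 438·9 − 1507 = £2435.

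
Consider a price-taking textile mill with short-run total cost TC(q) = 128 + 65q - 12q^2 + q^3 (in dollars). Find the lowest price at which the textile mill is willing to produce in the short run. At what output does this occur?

$29 per unit, at q = 6

The shutdown price is the minimum of AVC. VC = 65q - 12q^2 + q^3, so AVC = 65 - 12q + q^2.
dAVC/dq = -12 + 2q = 0 gives q = 6. min AVC = 65 - 12·6 + 6^2 = 29.
For P < $29 the firm produces nothing.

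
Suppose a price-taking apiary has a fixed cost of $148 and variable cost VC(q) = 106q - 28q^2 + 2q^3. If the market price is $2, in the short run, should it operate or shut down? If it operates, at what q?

Strip out fixed cost: VC = 106q - 28q^2 + 2q^3. Then AVC = 106 - 28q + 2q^2 and MC = 106 - 56q + 6q^2.
AVC hits its minimum where MC = AVC, at q = 7, giving min AVC = 106 - 28·7 + 2·7^2 = $8.
P = $2 lies below min AVC = $8; no output level covers variable cost.
Shutting down limits the loss to fixed cost, $148.

Shut down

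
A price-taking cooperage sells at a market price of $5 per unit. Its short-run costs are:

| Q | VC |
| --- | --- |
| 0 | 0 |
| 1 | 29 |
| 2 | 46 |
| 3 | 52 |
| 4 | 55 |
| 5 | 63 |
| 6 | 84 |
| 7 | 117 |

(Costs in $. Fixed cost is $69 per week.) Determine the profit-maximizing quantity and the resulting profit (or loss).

Tabulate TR − TC: Q=0: -69; Q=1: -93; Q=2: -105; Q=3: -106; Q=4: -104; Q=5: -107; Q=6: -123; Q=7: -151.
Profit is highest at Q = 0. Equivalently, the lowest AVC in the table is 63/5 ≈ $12.60 at Q = 5, and P = $5 falls below it — price never covers variable cost, so the firm shuts down and loses only its fixed cost.

Q = 0 (shut down); profit = -$69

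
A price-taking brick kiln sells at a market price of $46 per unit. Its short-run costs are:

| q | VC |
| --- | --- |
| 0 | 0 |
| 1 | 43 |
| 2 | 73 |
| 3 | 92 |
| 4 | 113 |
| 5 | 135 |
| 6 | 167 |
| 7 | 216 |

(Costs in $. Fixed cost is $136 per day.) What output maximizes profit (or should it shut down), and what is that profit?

q = 6; profit = -$27

Profit at each row (π = 46q − TC): q=0: -136; q=1: -133; q=2: -117; q=3: -90; q=4: -65; q=5: -41; q=6: -27; q=7: -30.
Profit is maximized at q = 6. AVC there is 167/6 = $27.83 ≤ P, so producing beats shutting down (which would give -$136).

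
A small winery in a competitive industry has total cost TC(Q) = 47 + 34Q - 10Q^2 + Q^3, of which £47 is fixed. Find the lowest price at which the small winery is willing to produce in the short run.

The firm shuts down when price falls below the minimum of average variable cost. AVC = VC/Q = 34 - 10Q + Q^2.
dAVC/dQ = -10 + 2Q = 0 gives Q = 5. min AVC = 34 - 10·5 + 5^2 = 9.
The firm shuts down for any P below £9.

£9 per unit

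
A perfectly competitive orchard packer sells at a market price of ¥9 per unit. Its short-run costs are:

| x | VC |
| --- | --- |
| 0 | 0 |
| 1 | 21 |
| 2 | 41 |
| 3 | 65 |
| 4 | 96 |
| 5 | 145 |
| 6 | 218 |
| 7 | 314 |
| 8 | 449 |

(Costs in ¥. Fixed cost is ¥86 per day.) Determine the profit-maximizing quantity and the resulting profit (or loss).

x = 0 (shut down); profit = -¥86

Compute π = P·x − TC at each output: x=0: -86; x=1: -98; x=2: -109; x=3: -124; x=4: -146; x=5: -186; x=6: -250; x=7: -337; x=8: -463.
Profit is highest at x = 0. Equivalently, the lowest AVC in the table is 41/2 ≈ ¥20.50 at x = 2, and P = ¥9 falls below it — price never covers variable cost, so the firm shuts down and loses only its fixed cost.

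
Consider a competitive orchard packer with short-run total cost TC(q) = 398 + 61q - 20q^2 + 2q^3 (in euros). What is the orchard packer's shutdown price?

The firm shuts down when price falls below the minimum of average variable cost. AVC = VC/q = 61 - 20q + 2q^2.
dAVC/dq = -20 + 4q = 0 gives q = 5. min AVC = 61 - 20·5 + 2·5^2 = 11.
The firm shuts down for any P below €11.

€11 per unit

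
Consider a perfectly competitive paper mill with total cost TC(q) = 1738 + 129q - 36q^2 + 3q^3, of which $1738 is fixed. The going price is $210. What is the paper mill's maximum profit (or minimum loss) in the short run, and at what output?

AVC = 129 - 36q + 3q^2; min AVC = $21 at q = 6. Since P = $210 ≥ min AVC, the firm produces.
With MC = 129 - 72q + 9q^2, P = MC on the upward-sloping part at q* = 9.
TR = 210·9 = 1890. TC = 1738 + 432 = 2170. Profit = 1890 − 2170 = -$280.
That loss of $280 beats the $1738 the firm would lose by shutting down; producing recovers $1458 of fixed cost.

Profit = -$280 at q = 9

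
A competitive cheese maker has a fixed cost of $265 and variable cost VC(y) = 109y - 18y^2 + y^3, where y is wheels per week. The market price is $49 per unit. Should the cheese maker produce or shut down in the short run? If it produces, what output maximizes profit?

From TC, MC = TC'(y) = 109 - 36y + 3y^2 and AVC = VC/y = 109 - 18y + y^2.
The AVC parabola has its vertex at y = 18/2 = 9, where AVC = 109 - 18·9 + 9^2 = $28.
P = $49 exceeds min AVC = $28, so the firm stays open.
Solving P = MC: 60 - 36y + 3y^2 = 0 ⇒ y = 2 or 10. On the upward-sloping branch, y* = 10.
Check: AVC at y = 10 is $29 ≤ P, so revenue covers variable cost.
Profit = P·y − TC = 49·10 − 555 = -$65, a loss, but smaller than the $265 fixed cost the firm would lose by shutting down.

Produce at y = 10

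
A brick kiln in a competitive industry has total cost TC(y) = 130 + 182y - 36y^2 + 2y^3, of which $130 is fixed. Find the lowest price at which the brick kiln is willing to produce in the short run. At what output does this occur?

The shutdown price is the minimum of AVC. VC = 182y - 36y^2 + 2y^3, so AVC = 182 - 36y + 2y^2.
At the minimum of AVC, MC = AVC. MC = 182 - 72y + 6y^2; setting MC = AVC gives 4y^2 - 36y = 0, so y = 9. min AVC = 20.
The firm shuts down for any P below $20.

$20 per unit, at y = 9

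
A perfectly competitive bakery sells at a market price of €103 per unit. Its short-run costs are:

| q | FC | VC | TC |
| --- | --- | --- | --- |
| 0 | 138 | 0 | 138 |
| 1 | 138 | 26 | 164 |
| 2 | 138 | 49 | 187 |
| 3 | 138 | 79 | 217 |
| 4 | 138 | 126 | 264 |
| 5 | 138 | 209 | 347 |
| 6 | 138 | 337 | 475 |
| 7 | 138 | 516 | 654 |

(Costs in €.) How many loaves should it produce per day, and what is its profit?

Tabulate TR − TC: q=0: -138; q=1: -61; q=2: 19; q=3: 92; q=4: 148; q=5: 168; q=6: 143; q=7: 67.
Profit is maximized at q = 5. AVC there is 209/5 = €41.80 ≤ P, so producing beats shutting down (which would give -€138).

q = 5; profit = €168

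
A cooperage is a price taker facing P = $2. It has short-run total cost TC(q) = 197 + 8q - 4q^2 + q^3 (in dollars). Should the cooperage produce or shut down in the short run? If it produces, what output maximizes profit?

Shut down

Strip out fixed cost: VC = 8q - 4q^2 + q^3. Then AVC = 8 - 4q + q^2 and MC = 8 - 8q + 3q^2.
AVC hits its minimum where MC = AVC, at q = 2, giving min AVC = 8 - 4·2 + 2^2 = $4.
With P < min AVC ($2 < $4), every unit sold adds to the loss.
Shutting down limits the loss to fixed cost, $197.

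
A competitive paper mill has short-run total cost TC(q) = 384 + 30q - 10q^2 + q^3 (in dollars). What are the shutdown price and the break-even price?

Shutdown price = $5; break-even price = $62

AVC = 30 - 10q + q^2; minimized at q = 5, giving min AVC = $5. That is the shutdown price.
ATC = 384/q + 30 - 10q + q^2. Setting dATC/dq = −384/q^2 − 10 + 2q = 0 gives q = 8 (since 2·8^3 − 10·8^2 = 384).
min ATC = 384/8 + 30 − 10·8 + 8^2 = $62. That is the break-even price.
Between these two prices the firm operates at a loss; above $62 it earns a profit.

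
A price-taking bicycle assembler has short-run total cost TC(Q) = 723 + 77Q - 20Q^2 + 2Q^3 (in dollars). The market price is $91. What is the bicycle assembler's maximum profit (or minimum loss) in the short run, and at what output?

AVC = 77 - 20Q + 2Q^2 has its minimum $27 at Q = 5; price $91 clears that bar, so the firm operates.
With MC = 77 - 40Q + 6Q^2, P = MC on the upward-sloping part at Q* = 7.
TR = 91·7 = 637. TC = 723 + 245 = 968. Profit = 637 − 968 = -$331.
Shutting down would mean losing the fixed cost of $723, so operating at a loss of $331 is better by $392.

Profit = -$331 at Q = 7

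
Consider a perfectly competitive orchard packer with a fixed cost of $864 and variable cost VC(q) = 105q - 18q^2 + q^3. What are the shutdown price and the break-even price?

AVC = 105 - 18q + q^2; minimized at q = 9, giving min AVC = $24. That is the shutdown price.
ATC = 864/q + 105 - 18q + q^2. Setting dATC/dq = −864/q^2 − 18 + 2q = 0 gives q = 12 (since 2·12^3 − 18·12^2 = 864).
min ATC = 864/12 + 105 − 18·12 + 12^2 = $105. That is the break-even price.
Between these two prices the firm operates at a loss; above $105 it earns a profit.

Shutdown price = $24; break-even price = $105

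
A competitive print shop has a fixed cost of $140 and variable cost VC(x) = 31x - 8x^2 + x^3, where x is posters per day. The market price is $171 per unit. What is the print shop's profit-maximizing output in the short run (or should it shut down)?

Variable cost is VC = 31x - 8x^2 + x^3, so AVC = VC/x = 31 - 8x + x^2 and MC = dTC/dx = 31 - 16x + 3x^2.
The AVC parabola has its vertex at x = 8/2 = 4, where AVC = 31 - 8·4 + 4^2 = $15.
P = $171 exceeds min AVC = $15, so the firm stays open.
Set P = MC: 171 = 31 - 16x + 3x^2 → -140 - 16x + 3x^2 = 0. The roots are x = -14/3 and x = 10; the profit-maximizing output is on the rising part of MC, so x* = 10.
Check: AVC at x = 10 is $51 ≤ P, so revenue covers variable cost.
Profit = P·x − TC = 171·10 − 650 = $1060.

Produce at x = 10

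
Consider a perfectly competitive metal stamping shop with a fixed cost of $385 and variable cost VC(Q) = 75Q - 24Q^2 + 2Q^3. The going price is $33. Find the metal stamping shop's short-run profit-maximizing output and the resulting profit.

Profit = -$189 at Q = 7

AVC = 75 - 24Q + 2Q^2 has its minimum $3 at Q = 6; price $33 clears that bar, so the firm operates.
MC = 75 - 48Q + 6Q^2. Setting P = MC and taking the root on the rising branch gives Q* = 7.
TR = 33·7 = 231. TC = 385 + 35 = 420. Profit = 231 − 420 = -$189.
Shutting down would mean losing the fixed cost of $385, so operating at a loss of $189 is better by $196.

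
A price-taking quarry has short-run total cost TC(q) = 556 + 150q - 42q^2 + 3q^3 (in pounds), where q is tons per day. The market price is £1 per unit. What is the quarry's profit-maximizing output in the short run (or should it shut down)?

Strip out fixed cost: VC = 150q - 42q^2 + 3q^3. Then AVC = 150 - 42q + 3q^2 and MC = 150 - 84q + 9q^2.
The AVC parabola has its vertex at q = 42/6 = 7, where AVC = 150 - 42·7 + 3·7^2 = £3.
With P < min AVC (£1 < £3), every unit sold adds to the loss.
Best response: produce nothing and absorb the £556 fixed cost.

Shut down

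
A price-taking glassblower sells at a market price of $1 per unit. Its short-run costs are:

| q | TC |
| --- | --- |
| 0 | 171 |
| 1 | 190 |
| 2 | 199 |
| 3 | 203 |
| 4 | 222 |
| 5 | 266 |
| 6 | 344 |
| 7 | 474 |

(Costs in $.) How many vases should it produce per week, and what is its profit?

Compute π = P·q − TC at each output: q=0: -171; q=1: -189; q=2: -197; q=3: -200; q=4: -218; q=5: -261; q=6: -338; q=7: -467.
Profit is highest at q = 0. Equivalently, the lowest AVC in the table is 32/3 ≈ $10.67 at q = 3, and P = $1 falls below it — price never covers variable cost, so the firm shuts down and loses only its fixed cost.

q = 0 (shut down); profit = -$171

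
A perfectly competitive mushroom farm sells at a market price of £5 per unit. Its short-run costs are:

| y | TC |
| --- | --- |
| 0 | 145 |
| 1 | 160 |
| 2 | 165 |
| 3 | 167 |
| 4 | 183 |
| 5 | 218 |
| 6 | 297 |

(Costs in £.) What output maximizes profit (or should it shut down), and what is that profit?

Compute π = P·y − TC at each output: y=0: -145; y=1: -155; y=2: -155; y=3: -152; y=4: -163; y=5: -193; y=6: -267.
Profit is highest at y = 0. Equivalently, the lowest AVC in the table is 22/3 ≈ £7.33 at y = 3, and P = £5 falls below it — price never covers variable cost, so the firm shuts down and loses only its fixed cost.

y = 0 (shut down); profit = -£145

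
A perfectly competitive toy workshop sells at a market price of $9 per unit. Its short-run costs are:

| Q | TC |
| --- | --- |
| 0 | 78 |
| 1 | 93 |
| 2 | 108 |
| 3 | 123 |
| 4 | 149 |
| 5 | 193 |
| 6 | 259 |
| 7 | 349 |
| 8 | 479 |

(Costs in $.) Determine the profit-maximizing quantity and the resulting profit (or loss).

Q = 0 (shut down); profit = -$78

Profit at each row (π = 9Q − TC): Q=0: -78; Q=1: -84; Q=2: -90; Q=3: -96; Q=4: -113; Q=5: -148; Q=6: -205; Q=7: -286; Q=8: -407.
Profit is highest at Q = 0. Equivalently, the lowest AVC in the table is 15/1 ≈ $15 at Q = 1, and P = $9 falls below it — price never covers variable cost, so the firm shuts down and loses only its fixed cost.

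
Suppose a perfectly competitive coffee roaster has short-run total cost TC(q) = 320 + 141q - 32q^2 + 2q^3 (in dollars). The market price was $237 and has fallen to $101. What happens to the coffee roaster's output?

AVC = 141 - 32q + 2q^2, minimized at q = 8 where min AVC = $13. MC = 141 - 64q + 6q^2.
At P = $237 ≥ min AVC, set P = MC on the rising branch: q = 12.
At P = $101 ≥ min AVC, set P = MC: q = 10. The firm stays open but cuts output.

Output falls from 12 to 10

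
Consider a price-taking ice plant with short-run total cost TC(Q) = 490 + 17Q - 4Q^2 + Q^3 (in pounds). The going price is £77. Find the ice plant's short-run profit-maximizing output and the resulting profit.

AVC = 17 - 4Q + Q^2 has its minimum £13 at Q = 2; price £77 clears that bar, so the firm operates.
MC = 17 - 8Q + 3Q^2. Setting P = MC and taking the root on the rising branch gives Q* = 6.
TR = 77·6 = 462. TC = 490 + 174 = 664. Profit = 462 − 664 = -£202.
That loss of £202 beats the £490 the firm would lose by shutting down; producing recovers £288 of fixed cost.

Profit = -£202 at Q = 6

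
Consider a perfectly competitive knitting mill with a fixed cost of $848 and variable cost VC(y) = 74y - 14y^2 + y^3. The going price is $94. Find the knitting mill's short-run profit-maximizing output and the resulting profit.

AVC = 74 - 14y + y^2 has its minimum $25 at y = 7; price $94 clears that bar, so the firm operates.
With MC = 74 - 28y + 3y^2, P = MC on the upward-sloping part at y* = 10.
TR = 94·10 = 940. TC = 848 + 340 = 1188. Profit = 940 − 1188 = -$248.
By producing, the firm covers all variable cost plus $600 of fixed cost; shutting down would lose the full $848.

Profit = -$248 at y = 10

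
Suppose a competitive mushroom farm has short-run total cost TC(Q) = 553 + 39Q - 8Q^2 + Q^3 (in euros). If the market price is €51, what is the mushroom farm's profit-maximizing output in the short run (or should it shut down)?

From TC, MC = TC'(Q) = 39 - 16Q + 3Q^2 and AVC = VC/Q = 39 - 8Q + Q^2.
AVC hits its minimum where MC = AVC, at Q = 4, giving min AVC = 39 - 8·4 + 4^2 = €23.
Since P = €51 ≥ min AVC = €23, price covers variable cost and the firm should produce.
Set P = MC: 51 = 39 - 16Q + 3Q^2 → -12 - 16Q + 3Q^2 = 0. The roots are Q = -2/3 and Q = 6; the profit-maximizing output is on the rising part of MC, so Q* = 6.
Check: AVC at Q = 6 is €27 ≤ P, so revenue covers variable cost.
Profit = P·Q − TC = 51·6 − 715 = -€409, a loss, but smaller than the €553 fixed cost the firm would lose by shutting down.

Produce at Q = 6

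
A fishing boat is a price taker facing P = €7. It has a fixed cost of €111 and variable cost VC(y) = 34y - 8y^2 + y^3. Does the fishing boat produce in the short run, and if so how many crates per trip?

Strip out fixed cost: VC = 34y - 8y^2 + y^3. Then AVC = 34 - 8y + y^2 and MC = 34 - 16y + 3y^2.
AVC hits its minimum where MC = AVC, at y = 4, giving min AVC = 34 - 8·4 + 4^2 = €18.
Since P = €7 < min AVC = €18, price fails to cover variable cost at any output.
The firm minimizes its loss by shutting down and losing only its fixed cost of €111.

Shut down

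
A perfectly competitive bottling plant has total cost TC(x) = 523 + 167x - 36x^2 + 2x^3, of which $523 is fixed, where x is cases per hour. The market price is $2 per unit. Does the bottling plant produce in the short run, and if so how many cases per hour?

Shut down

Strip out fixed cost: VC = 167x - 36x^2 + 2x^3. Then AVC = 167 - 36x + 2x^2 and MC = 167 - 72x + 6x^2.
AVC hits its minimum where MC = AVC, at x = 9, giving min AVC = 167 - 36·9 + 2·9^2 = $5.
P = $2 lies below min AVC = $5; no output level covers variable cost.
Best response: produce nothing and absorb the $523 fixed cost.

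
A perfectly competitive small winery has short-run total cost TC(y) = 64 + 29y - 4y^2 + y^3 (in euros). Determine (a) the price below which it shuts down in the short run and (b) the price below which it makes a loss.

Shutdown price = €25; break-even price = €45

AVC = 29 - 4y + y^2; minimized at y = 2, giving min AVC = €25. That is the shutdown price.
ATC = 64/y + 29 - 4y + y^2. Setting dATC/dy = −64/y^2 − 4 + 2y = 0 gives y = 4 (since 2·4^3 − 4·4^2 = 64).
min ATC = 64/4 + 29 − 4·4 + 4^2 = €45. That is the break-even price.
For €25 ≤ P < €45 the firm produces at a loss; below €25 it shuts down.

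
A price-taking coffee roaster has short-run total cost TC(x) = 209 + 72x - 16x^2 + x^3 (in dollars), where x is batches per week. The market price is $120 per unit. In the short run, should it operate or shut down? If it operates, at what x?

From TC, MC = TC'(x) = 72 - 32x + 3x^2 and AVC = VC/x = 72 - 16x + x^2.
The AVC parabola has its vertex at x = 16/2 = 8, where AVC = 72 - 16·8 + 8^2 = $8.
Since P = $120 ≥ min AVC = $8, price covers variable cost and the firm should produce.
Solving P = MC: -48 - 32x + 3x^2 = 0 ⇒ x = -4/3 or 12. On the upward-sloping branch, x* = 12.
Check: AVC at x = 12 is $24 ≤ P, so revenue covers variable cost.
Profit = P·x − TC = 120·12 − 497 = $943.

Produce at x = 12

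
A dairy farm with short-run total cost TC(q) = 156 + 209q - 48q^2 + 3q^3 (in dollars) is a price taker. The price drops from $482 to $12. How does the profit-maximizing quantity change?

AVC = 209 - 48q + 3q^2, minimized at q = 8 where min AVC = $17. MC = 209 - 96q + 9q^2.
At P = $482 ≥ min AVC, set P = MC on the rising branch: q = 13.
At P = $12 < min AVC = $17, price no longer covers variable cost at any output, so the firm shuts down: q = 0.

Output falls from 13 to 0 (the firm shuts down)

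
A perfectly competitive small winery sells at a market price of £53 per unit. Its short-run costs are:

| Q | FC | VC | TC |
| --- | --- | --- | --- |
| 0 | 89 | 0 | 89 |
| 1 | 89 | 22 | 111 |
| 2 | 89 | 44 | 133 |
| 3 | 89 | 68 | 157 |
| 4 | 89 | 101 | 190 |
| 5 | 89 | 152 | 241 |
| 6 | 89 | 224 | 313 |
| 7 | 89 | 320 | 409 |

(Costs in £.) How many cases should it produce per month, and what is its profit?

Q = 5; profit = £24

Profit at each row (π = 53Q − TC): Q=0: -89; Q=1: -58; Q=2: -27; Q=3: 2; Q=4: 22; Q=5: 24; Q=6: 5; Q=7: -38.
Profit is maximized at Q = 5. AVC there is 152/5 = £30.40 ≤ P, so producing beats shutting down (which would give -£89).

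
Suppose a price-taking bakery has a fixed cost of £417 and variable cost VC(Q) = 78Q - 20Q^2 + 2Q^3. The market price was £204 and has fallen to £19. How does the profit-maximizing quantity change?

Output falls from 9 to 0 (the firm shuts down)

MC = 78 - 40Q + 6Q^2; the shutdown threshold is min AVC = £28 (at Q = 5).
With P = £204 above the shutdown price, P = MC gives Q = 9.
At P = £19 < min AVC = £28, price no longer covers variable cost at any output, so the firm shuts down: Q = 0.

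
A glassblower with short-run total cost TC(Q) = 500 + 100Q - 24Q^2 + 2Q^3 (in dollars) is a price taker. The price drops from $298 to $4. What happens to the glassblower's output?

MC = 100 - 48Q + 6Q^2; the shutdown threshold is min AVC = $28 (at Q = 6).
At P = $298 ≥ min AVC, set P = MC on the rising branch: Q = 11.
At P = $4 < min AVC = $28, price no longer covers variable cost at any output, so the firm shuts down: Q = 0.

Output falls from 11 to 0 (the firm shuts down)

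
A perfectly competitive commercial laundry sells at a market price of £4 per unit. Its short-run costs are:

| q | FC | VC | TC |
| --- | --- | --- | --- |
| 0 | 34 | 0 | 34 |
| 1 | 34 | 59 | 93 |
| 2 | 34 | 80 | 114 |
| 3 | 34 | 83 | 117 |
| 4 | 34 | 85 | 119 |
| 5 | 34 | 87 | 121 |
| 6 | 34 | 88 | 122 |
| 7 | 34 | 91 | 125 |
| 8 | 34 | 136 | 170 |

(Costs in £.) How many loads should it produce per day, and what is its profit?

q = 0 (shut down); profit = -£34

Compute π = P·q − TC at each output: q=0: -34; q=1: -89; q=2: -106; q=3: -105; q=4: -103; q=5: -101; q=6: -98; q=7: -97; q=8: -138.
Profit is highest at q = 0. Equivalently, the lowest AVC in the table is 91/7 ≈ £13 at q = 7, and P = £4 falls below it — price never covers variable cost, so the firm shuts down and loses only its fixed cost.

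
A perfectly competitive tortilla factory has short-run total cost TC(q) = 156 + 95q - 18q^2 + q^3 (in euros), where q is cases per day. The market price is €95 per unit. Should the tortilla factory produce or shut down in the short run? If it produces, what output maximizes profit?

Produce at q = 12

Strip out fixed cost: VC = 95q - 18q^2 + q^3. Then AVC = 95 - 18q + q^2 and MC = 95 - 36q + 3q^2.
AVC is minimized where dAVC/dq = -18 + 2q = 0, at q = 9; min AVC = 95 - 18·9 + 9^2 = €14.
Because €95 ≥ €14, revenue can cover variable cost; the firm operates.
Set P = MC: 95 = 95 - 36q + 3q^2 → -36q + 3q^2 = 0. The roots are q = 0 and q = 12; the profit-maximizing output is on the rising part of MC, so q* = 12.
Check: AVC at q = 12 is €23 ≤ P, so revenue covers variable cost.
Profit = P·q − TC = 95·12 − 432 = €708.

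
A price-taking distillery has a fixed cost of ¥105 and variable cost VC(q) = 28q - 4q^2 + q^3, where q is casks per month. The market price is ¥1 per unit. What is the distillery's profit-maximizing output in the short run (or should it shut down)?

Shut down

From TC, MC = TC'(q) = 28 - 8q + 3q^2 and AVC = VC/q = 28 - 4q + q^2.
AVC is minimized where dAVC/dq = -4 + 2q = 0, at q = 2; min AVC = 28 - 4·2 + 2^2 = ¥24.
Since P = ¥1 < min AVC = ¥24, price fails to cover variable cost at any output.
Best response: produce nothing and absorb the ¥105 fixed cost.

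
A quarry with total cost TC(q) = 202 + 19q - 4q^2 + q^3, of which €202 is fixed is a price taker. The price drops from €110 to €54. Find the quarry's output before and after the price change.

MC = 19 - 8q + 3q^2; the shutdown threshold is min AVC = €15 (at q = 2).
At P = €110 ≥ min AVC, set P = MC on the rising branch: q = 7.
At P = €54 ≥ min AVC, set P = MC: q = 5. The firm stays open but cuts output.

Output falls from 7 to 5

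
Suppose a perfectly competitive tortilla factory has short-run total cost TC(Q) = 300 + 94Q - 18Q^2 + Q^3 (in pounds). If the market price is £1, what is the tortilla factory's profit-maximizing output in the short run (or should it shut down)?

Shut down

Strip out fixed cost: VC = 94Q - 18Q^2 + Q^3. Then AVC = 94 - 18Q + Q^2 and MC = 94 - 36Q + 3Q^2.
AVC hits its minimum where MC = AVC, at Q = 9, giving min AVC = 94 - 18·9 + 9^2 = £13.
P = £1 lies below min AVC = £13; no output level covers variable cost.
Shutting down limits the loss to fixed cost, £300.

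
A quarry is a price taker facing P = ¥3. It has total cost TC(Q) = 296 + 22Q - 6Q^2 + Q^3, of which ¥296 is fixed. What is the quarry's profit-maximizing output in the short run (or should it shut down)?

Strip out fixed cost: VC = 22Q - 6Q^2 + Q^3. Then AVC = 22 - 6Q + Q^2 and MC = 22 - 12Q + 3Q^2.
The AVC parabola has its vertex at Q = 6/2 = 3, where AVC = 22 - 6·3 + 3^2 = ¥13.
P = ¥3 lies below min AVC = ¥13; no output level covers variable cost.
Best response: produce nothing and absorb the ¥296 fixed cost.

Shut down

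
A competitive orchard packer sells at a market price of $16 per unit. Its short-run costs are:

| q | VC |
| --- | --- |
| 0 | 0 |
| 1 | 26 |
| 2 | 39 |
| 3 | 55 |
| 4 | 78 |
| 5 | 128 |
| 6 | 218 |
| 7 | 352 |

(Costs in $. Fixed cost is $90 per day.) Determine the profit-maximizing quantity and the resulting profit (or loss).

q = 0 (shut down); profit = -$90

Profit at each row (π = 16q − TC): q=0: -90; q=1: -100; q=2: -97; q=3: -97; q=4: -104; q=5: -138; q=6: -212; q=7: -330.
Profit is highest at q = 0. Equivalently, the lowest AVC in the table is 55/3 ≈ $18.33 at q = 3, and P = $16 falls below it — price never covers variable cost, so the firm shuts down and loses only its fixed cost.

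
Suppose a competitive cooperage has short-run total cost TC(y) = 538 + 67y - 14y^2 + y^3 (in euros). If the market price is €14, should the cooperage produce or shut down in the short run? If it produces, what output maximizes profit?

From TC, MC = TC'(y) = 67 - 28y + 3y^2 and AVC = VC/y = 67 - 14y + y^2.
AVC is minimized where dAVC/dy = -14 + 2y = 0, at y = 7; min AVC = 67 - 14·7 + 7^2 = €18.
P = €14 lies below min AVC = €18; no output level covers variable cost.
Best response: produce nothing and absorb the €538 fixed cost.

Shut down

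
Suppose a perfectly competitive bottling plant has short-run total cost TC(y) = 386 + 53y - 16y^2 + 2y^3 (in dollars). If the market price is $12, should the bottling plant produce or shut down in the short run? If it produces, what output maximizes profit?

Strip out fixed cost: VC = 53y - 16y^2 + 2y^3. Then AVC = 53 - 16y + 2y^2 and MC = 53 - 32y + 6y^2.
The AVC parabola has its vertex at y = 16/4 = 4, where AVC = 53 - 16·4 + 2·4^2 = $21.
With P < min AVC ($12 < $21), every unit sold adds to the loss.
Shutting down limits the loss to fixed cost, $386.

Shut down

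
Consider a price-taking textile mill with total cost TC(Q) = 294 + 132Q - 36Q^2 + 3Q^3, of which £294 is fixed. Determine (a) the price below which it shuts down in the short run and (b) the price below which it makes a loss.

AVC = 132 - 36Q + 3Q^2; minimized at Q = 6, giving min AVC = £24. That is the shutdown price.
ATC = 294/Q + 132 - 36Q + 3Q^2. Setting dATC/dQ = −294/Q^2 − 36 + 6Q = 0 gives Q = 7 (since 6·7^3 − 36·7^2 = 294).
min ATC = 294/7 + 132 − 36·7 + 3·7^2 = £69. That is the break-even price.
Between these two prices the firm operates at a loss; above £69 it earns a profit.

Shutdown price = £24; break-even price = £69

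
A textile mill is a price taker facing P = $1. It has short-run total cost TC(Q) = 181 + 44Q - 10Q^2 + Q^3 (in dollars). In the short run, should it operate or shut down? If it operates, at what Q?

Variable cost is VC = 44Q - 10Q^2 + Q^3, so AVC = VC/Q = 44 - 10Q + Q^2 and MC = dTC/dQ = 44 - 20Q + 3Q^2.
AVC is minimized where dAVC/dQ = -10 + 2Q = 0, at Q = 5; min AVC = 44 - 10·5 + 5^2 = $19.
P = $1 lies below min AVC = $19; no output level covers variable cost.
The firm minimizes its loss by shutting down and losing only its fixed cost of $181.

Shut down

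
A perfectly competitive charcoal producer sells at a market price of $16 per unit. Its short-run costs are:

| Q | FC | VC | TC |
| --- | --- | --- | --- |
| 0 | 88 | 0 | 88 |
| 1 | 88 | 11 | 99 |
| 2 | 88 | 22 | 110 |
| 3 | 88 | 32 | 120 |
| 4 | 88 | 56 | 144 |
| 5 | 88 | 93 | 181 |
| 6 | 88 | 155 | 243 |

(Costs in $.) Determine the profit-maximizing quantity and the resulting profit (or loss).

Q = 3; profit = -$72

Compute π = P·Q − TC at each output: Q=0: -88; Q=1: -83; Q=2: -78; Q=3: -72; Q=4: -80; Q=5: -101; Q=6: -147.
Profit is maximized at Q = 3. AVC there is 32/3 = $10.67 ≤ P, so producing beats shutting down (which would give -$88).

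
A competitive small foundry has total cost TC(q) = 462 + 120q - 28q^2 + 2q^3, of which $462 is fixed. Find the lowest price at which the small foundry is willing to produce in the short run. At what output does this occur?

The firm shuts down when price falls below the minimum of average variable cost. AVC = VC/q = 120 - 28q + 2q^2.
At the minimum of AVC, MC = AVC. MC = 120 - 56q + 6q^2; setting MC = AVC gives 4q^2 - 28q = 0, so q = 7. min AVC = 22.
The firm shuts down for any P below $22.

$22 per unit, at q = 7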